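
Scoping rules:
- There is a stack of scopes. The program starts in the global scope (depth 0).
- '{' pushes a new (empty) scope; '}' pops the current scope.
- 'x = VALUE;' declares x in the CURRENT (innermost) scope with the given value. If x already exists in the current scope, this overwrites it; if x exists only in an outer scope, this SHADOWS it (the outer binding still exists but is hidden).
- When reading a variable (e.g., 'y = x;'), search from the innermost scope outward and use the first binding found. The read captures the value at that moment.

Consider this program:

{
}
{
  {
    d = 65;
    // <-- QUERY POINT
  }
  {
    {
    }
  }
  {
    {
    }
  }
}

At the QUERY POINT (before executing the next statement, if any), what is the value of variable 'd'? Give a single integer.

Answer: 65

Derivation:
Step 1: enter scope (depth=1)
Step 2: exit scope (depth=0)
Step 3: enter scope (depth=1)
Step 4: enter scope (depth=2)
Step 5: declare d=65 at depth 2
Visible at query point: d=65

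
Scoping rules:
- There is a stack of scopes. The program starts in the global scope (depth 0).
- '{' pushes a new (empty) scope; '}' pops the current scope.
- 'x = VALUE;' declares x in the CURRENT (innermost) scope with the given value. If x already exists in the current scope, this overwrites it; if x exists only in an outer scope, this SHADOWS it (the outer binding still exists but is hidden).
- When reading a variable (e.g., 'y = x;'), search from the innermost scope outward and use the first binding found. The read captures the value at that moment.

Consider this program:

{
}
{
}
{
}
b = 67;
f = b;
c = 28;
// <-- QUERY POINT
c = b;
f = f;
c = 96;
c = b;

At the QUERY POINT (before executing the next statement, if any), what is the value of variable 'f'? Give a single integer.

Answer: 67

Derivation:
Step 1: enter scope (depth=1)
Step 2: exit scope (depth=0)
Step 3: enter scope (depth=1)
Step 4: exit scope (depth=0)
Step 5: enter scope (depth=1)
Step 6: exit scope (depth=0)
Step 7: declare b=67 at depth 0
Step 8: declare f=(read b)=67 at depth 0
Step 9: declare c=28 at depth 0
Visible at query point: b=67 c=28 f=67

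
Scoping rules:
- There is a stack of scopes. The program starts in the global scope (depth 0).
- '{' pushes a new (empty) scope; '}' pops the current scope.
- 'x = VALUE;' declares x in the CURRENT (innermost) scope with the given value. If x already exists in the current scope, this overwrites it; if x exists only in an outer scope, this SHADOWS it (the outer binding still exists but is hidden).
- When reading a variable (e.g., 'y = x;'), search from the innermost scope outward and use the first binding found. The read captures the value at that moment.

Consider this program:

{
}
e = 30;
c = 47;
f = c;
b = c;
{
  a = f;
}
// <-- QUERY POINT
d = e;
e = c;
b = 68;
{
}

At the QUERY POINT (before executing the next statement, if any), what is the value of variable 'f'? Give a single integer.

Step 1: enter scope (depth=1)
Step 2: exit scope (depth=0)
Step 3: declare e=30 at depth 0
Step 4: declare c=47 at depth 0
Step 5: declare f=(read c)=47 at depth 0
Step 6: declare b=(read c)=47 at depth 0
Step 7: enter scope (depth=1)
Step 8: declare a=(read f)=47 at depth 1
Step 9: exit scope (depth=0)
Visible at query point: b=47 c=47 e=30 f=47

Answer: 47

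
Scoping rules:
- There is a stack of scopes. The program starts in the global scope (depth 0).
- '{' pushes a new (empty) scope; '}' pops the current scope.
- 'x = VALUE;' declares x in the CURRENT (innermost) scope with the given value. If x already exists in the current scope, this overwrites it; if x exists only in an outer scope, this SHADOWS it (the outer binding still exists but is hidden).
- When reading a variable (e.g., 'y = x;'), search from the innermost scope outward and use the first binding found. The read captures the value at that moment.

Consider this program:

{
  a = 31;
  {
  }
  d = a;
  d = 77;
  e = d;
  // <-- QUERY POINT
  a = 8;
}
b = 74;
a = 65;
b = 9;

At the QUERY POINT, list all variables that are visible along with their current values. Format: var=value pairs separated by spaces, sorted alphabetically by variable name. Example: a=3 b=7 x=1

Answer: a=31 d=77 e=77

Derivation:
Step 1: enter scope (depth=1)
Step 2: declare a=31 at depth 1
Step 3: enter scope (depth=2)
Step 4: exit scope (depth=1)
Step 5: declare d=(read a)=31 at depth 1
Step 6: declare d=77 at depth 1
Step 7: declare e=(read d)=77 at depth 1
Visible at query point: a=31 d=77 e=77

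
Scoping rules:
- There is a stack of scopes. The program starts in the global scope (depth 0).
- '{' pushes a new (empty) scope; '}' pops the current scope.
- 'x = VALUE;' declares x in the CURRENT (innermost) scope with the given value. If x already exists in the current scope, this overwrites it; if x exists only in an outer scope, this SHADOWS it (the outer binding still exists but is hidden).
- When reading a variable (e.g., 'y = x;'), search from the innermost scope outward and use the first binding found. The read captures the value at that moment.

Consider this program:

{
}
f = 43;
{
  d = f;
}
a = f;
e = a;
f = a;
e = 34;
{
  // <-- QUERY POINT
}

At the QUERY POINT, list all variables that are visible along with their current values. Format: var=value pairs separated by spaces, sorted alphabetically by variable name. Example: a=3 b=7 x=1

Answer: a=43 e=34 f=43

Derivation:
Step 1: enter scope (depth=1)
Step 2: exit scope (depth=0)
Step 3: declare f=43 at depth 0
Step 4: enter scope (depth=1)
Step 5: declare d=(read f)=43 at depth 1
Step 6: exit scope (depth=0)
Step 7: declare a=(read f)=43 at depth 0
Step 8: declare e=(read a)=43 at depth 0
Step 9: declare f=(read a)=43 at depth 0
Step 10: declare e=34 at depth 0
Step 11: enter scope (depth=1)
Visible at query point: a=43 e=34 f=43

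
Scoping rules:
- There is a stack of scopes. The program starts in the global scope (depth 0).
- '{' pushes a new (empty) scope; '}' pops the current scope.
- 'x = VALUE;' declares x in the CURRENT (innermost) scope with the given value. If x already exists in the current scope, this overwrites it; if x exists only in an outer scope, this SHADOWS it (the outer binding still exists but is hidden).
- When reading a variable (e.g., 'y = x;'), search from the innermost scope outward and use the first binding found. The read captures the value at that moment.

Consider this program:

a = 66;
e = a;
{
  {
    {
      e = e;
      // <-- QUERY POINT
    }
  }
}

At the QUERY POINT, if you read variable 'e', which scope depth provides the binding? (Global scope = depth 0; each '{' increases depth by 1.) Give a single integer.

Step 1: declare a=66 at depth 0
Step 2: declare e=(read a)=66 at depth 0
Step 3: enter scope (depth=1)
Step 4: enter scope (depth=2)
Step 5: enter scope (depth=3)
Step 6: declare e=(read e)=66 at depth 3
Visible at query point: a=66 e=66

Answer: 3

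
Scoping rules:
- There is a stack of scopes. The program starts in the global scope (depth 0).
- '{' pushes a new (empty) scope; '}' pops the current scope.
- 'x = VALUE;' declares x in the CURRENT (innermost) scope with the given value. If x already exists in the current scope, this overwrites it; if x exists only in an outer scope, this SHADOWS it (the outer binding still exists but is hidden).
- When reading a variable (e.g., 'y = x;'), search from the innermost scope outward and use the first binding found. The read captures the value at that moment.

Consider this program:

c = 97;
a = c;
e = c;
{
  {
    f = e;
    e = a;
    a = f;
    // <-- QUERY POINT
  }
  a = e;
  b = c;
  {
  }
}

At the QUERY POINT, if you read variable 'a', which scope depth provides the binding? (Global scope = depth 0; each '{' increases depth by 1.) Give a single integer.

Step 1: declare c=97 at depth 0
Step 2: declare a=(read c)=97 at depth 0
Step 3: declare e=(read c)=97 at depth 0
Step 4: enter scope (depth=1)
Step 5: enter scope (depth=2)
Step 6: declare f=(read e)=97 at depth 2
Step 7: declare e=(read a)=97 at depth 2
Step 8: declare a=(read f)=97 at depth 2
Visible at query point: a=97 c=97 e=97 f=97

Answer: 2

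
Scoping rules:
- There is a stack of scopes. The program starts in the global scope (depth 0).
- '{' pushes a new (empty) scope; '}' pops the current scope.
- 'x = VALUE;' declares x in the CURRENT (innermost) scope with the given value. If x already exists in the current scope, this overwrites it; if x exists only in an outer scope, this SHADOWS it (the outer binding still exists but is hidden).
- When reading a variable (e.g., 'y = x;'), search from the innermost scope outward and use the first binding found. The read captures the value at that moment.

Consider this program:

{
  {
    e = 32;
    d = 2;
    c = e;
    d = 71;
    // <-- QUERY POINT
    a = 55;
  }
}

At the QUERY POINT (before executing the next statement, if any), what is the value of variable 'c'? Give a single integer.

Step 1: enter scope (depth=1)
Step 2: enter scope (depth=2)
Step 3: declare e=32 at depth 2
Step 4: declare d=2 at depth 2
Step 5: declare c=(read e)=32 at depth 2
Step 6: declare d=71 at depth 2
Visible at query point: c=32 d=71 e=32

Answer: 32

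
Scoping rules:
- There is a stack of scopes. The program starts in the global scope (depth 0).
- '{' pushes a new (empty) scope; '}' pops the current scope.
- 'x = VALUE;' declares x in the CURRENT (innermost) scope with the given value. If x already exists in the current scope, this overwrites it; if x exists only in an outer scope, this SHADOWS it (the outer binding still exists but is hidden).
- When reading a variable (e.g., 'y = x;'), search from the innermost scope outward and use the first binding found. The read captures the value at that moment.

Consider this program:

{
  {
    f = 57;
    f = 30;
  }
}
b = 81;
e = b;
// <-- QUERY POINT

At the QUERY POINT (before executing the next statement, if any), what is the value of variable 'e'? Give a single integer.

Step 1: enter scope (depth=1)
Step 2: enter scope (depth=2)
Step 3: declare f=57 at depth 2
Step 4: declare f=30 at depth 2
Step 5: exit scope (depth=1)
Step 6: exit scope (depth=0)
Step 7: declare b=81 at depth 0
Step 8: declare e=(read b)=81 at depth 0
Visible at query point: b=81 e=81

Answer: 81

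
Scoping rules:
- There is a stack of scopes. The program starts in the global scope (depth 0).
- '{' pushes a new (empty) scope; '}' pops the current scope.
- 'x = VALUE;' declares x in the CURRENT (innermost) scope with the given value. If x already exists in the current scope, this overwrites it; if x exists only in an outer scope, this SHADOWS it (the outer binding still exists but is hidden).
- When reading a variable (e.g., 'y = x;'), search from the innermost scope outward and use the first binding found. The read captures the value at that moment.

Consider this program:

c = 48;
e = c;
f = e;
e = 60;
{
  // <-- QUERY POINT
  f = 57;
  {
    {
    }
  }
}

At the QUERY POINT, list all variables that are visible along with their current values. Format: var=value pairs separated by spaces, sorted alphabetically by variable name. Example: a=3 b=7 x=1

Step 1: declare c=48 at depth 0
Step 2: declare e=(read c)=48 at depth 0
Step 3: declare f=(read e)=48 at depth 0
Step 4: declare e=60 at depth 0
Step 5: enter scope (depth=1)
Visible at query point: c=48 e=60 f=48

Answer: c=48 e=60 f=48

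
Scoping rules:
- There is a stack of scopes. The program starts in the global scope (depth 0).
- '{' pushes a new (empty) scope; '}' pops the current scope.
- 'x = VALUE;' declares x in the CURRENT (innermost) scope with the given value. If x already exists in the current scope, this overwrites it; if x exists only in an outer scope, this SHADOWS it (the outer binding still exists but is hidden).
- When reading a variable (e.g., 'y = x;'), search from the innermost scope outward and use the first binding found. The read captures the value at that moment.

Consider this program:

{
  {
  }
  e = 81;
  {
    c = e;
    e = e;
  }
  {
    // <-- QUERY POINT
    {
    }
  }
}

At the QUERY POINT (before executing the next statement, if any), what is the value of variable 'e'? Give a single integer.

Step 1: enter scope (depth=1)
Step 2: enter scope (depth=2)
Step 3: exit scope (depth=1)
Step 4: declare e=81 at depth 1
Step 5: enter scope (depth=2)
Step 6: declare c=(read e)=81 at depth 2
Step 7: declare e=(read e)=81 at depth 2
Step 8: exit scope (depth=1)
Step 9: enter scope (depth=2)
Visible at query point: e=81

Answer: 81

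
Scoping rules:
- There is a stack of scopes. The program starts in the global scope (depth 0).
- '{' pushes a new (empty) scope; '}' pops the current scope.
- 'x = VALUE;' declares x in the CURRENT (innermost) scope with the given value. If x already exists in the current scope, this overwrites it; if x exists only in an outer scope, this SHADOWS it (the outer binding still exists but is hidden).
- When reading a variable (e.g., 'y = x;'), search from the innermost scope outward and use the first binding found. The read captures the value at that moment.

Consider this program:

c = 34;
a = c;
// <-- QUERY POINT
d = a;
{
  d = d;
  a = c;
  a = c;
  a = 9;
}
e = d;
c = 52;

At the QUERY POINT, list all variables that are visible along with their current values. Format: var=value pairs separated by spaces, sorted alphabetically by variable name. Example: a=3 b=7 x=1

Step 1: declare c=34 at depth 0
Step 2: declare a=(read c)=34 at depth 0
Visible at query point: a=34 c=34

Answer: a=34 c=34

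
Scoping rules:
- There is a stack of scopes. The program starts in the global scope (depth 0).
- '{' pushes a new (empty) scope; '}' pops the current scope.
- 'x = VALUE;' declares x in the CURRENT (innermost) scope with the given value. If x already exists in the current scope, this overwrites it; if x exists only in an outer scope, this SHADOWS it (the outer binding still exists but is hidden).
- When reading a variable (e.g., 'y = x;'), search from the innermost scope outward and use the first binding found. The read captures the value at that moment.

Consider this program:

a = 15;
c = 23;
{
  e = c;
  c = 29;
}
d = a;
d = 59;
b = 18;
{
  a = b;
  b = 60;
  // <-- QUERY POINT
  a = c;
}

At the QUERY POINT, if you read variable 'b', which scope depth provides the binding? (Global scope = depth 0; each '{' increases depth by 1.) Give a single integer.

Step 1: declare a=15 at depth 0
Step 2: declare c=23 at depth 0
Step 3: enter scope (depth=1)
Step 4: declare e=(read c)=23 at depth 1
Step 5: declare c=29 at depth 1
Step 6: exit scope (depth=0)
Step 7: declare d=(read a)=15 at depth 0
Step 8: declare d=59 at depth 0
Step 9: declare b=18 at depth 0
Step 10: enter scope (depth=1)
Step 11: declare a=(read b)=18 at depth 1
Step 12: declare b=60 at depth 1
Visible at query point: a=18 b=60 c=23 d=59

Answer: 1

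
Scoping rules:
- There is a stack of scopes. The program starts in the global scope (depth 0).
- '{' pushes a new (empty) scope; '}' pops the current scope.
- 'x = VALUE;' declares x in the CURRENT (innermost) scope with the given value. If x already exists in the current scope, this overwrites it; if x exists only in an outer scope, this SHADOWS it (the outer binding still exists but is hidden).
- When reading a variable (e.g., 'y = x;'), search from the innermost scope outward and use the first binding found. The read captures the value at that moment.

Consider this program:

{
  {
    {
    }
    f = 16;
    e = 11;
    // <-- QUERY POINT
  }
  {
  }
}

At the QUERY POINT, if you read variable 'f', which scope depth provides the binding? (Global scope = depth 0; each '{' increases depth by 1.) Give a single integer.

Step 1: enter scope (depth=1)
Step 2: enter scope (depth=2)
Step 3: enter scope (depth=3)
Step 4: exit scope (depth=2)
Step 5: declare f=16 at depth 2
Step 6: declare e=11 at depth 2
Visible at query point: e=11 f=16

Answer: 2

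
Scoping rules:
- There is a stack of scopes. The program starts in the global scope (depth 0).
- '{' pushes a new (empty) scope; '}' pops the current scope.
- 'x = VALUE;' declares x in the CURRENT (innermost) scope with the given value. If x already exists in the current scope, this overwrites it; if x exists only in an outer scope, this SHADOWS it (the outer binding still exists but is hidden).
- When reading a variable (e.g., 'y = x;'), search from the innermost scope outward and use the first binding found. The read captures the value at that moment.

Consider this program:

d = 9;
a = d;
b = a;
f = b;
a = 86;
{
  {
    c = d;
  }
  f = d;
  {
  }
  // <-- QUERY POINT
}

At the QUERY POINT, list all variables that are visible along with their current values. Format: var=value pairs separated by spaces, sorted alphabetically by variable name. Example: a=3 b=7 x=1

Step 1: declare d=9 at depth 0
Step 2: declare a=(read d)=9 at depth 0
Step 3: declare b=(read a)=9 at depth 0
Step 4: declare f=(read b)=9 at depth 0
Step 5: declare a=86 at depth 0
Step 6: enter scope (depth=1)
Step 7: enter scope (depth=2)
Step 8: declare c=(read d)=9 at depth 2
Step 9: exit scope (depth=1)
Step 10: declare f=(read d)=9 at depth 1
Step 11: enter scope (depth=2)
Step 12: exit scope (depth=1)
Visible at query point: a=86 b=9 d=9 f=9

Answer: a=86 b=9 d=9 f=9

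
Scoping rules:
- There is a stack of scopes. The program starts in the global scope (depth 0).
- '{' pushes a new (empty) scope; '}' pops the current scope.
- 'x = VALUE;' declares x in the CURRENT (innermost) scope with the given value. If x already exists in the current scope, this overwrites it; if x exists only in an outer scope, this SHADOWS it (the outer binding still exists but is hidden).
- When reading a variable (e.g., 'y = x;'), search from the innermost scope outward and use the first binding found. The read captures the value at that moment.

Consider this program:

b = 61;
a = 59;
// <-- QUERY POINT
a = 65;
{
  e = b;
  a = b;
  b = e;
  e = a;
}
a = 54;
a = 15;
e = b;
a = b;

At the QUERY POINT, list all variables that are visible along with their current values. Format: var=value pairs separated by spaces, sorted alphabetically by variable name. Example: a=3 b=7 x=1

Step 1: declare b=61 at depth 0
Step 2: declare a=59 at depth 0
Visible at query point: a=59 b=61

Answer: a=59 b=61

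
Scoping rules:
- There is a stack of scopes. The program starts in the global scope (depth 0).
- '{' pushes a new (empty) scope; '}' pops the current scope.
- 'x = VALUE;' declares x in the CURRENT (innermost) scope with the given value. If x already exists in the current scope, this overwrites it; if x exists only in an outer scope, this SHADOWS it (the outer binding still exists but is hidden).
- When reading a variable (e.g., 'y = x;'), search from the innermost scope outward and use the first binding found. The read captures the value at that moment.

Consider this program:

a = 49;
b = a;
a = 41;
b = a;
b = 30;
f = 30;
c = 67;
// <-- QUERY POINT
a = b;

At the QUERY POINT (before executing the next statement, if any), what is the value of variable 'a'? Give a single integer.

Answer: 41

Derivation:
Step 1: declare a=49 at depth 0
Step 2: declare b=(read a)=49 at depth 0
Step 3: declare a=41 at depth 0
Step 4: declare b=(read a)=41 at depth 0
Step 5: declare b=30 at depth 0
Step 6: declare f=30 at depth 0
Step 7: declare c=67 at depth 0
Visible at query point: a=41 b=30 c=67 f=30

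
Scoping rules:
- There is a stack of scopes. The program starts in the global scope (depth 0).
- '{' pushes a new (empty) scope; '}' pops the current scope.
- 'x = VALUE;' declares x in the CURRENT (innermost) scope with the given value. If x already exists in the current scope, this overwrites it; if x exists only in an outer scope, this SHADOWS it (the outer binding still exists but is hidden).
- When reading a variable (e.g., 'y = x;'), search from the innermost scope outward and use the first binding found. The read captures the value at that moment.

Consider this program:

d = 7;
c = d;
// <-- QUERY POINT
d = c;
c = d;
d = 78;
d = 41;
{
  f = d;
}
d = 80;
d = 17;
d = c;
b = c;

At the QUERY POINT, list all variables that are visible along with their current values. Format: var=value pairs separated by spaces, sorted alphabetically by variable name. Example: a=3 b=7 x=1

Step 1: declare d=7 at depth 0
Step 2: declare c=(read d)=7 at depth 0
Visible at query point: c=7 d=7

Answer: c=7 d=7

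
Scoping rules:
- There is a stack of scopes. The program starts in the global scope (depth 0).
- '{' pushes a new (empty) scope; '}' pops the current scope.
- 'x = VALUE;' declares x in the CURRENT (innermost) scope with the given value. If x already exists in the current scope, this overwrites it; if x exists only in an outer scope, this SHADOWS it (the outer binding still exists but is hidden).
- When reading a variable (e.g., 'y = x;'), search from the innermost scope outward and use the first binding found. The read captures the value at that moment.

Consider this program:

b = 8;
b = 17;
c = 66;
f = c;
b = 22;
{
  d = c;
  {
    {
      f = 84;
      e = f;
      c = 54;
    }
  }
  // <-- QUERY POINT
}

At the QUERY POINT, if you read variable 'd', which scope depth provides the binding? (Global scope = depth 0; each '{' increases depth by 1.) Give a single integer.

Answer: 1

Derivation:
Step 1: declare b=8 at depth 0
Step 2: declare b=17 at depth 0
Step 3: declare c=66 at depth 0
Step 4: declare f=(read c)=66 at depth 0
Step 5: declare b=22 at depth 0
Step 6: enter scope (depth=1)
Step 7: declare d=(read c)=66 at depth 1
Step 8: enter scope (depth=2)
Step 9: enter scope (depth=3)
Step 10: declare f=84 at depth 3
Step 11: declare e=(read f)=84 at depth 3
Step 12: declare c=54 at depth 3
Step 13: exit scope (depth=2)
Step 14: exit scope (depth=1)
Visible at query point: b=22 c=66 d=66 f=66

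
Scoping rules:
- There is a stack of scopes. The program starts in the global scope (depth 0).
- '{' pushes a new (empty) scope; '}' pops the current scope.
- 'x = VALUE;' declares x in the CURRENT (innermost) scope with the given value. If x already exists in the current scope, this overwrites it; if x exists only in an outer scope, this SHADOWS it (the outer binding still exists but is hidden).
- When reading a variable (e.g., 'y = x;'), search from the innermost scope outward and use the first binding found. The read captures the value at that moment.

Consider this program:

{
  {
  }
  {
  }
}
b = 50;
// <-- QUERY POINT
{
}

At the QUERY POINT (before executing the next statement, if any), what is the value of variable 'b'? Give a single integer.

Step 1: enter scope (depth=1)
Step 2: enter scope (depth=2)
Step 3: exit scope (depth=1)
Step 4: enter scope (depth=2)
Step 5: exit scope (depth=1)
Step 6: exit scope (depth=0)
Step 7: declare b=50 at depth 0
Visible at query point: b=50

Answer: 50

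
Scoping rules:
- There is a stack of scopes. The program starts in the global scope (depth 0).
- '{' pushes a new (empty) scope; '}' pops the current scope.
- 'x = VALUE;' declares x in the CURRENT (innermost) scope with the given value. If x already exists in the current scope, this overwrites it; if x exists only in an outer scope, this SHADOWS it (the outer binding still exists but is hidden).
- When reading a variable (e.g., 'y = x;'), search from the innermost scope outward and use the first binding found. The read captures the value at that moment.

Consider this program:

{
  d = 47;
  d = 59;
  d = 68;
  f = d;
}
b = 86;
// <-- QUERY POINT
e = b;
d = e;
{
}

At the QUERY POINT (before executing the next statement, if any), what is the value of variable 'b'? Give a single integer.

Step 1: enter scope (depth=1)
Step 2: declare d=47 at depth 1
Step 3: declare d=59 at depth 1
Step 4: declare d=68 at depth 1
Step 5: declare f=(read d)=68 at depth 1
Step 6: exit scope (depth=0)
Step 7: declare b=86 at depth 0
Visible at query point: b=86

Answer: 86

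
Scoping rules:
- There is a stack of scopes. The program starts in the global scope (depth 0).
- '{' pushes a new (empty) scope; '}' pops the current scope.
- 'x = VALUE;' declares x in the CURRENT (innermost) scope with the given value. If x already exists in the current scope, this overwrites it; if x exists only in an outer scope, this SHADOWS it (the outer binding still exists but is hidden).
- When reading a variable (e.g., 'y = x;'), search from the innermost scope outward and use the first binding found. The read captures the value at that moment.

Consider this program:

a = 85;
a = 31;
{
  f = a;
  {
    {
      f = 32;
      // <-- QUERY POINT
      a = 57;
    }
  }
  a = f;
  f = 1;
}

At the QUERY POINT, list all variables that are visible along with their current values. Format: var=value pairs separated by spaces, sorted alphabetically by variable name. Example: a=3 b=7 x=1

Step 1: declare a=85 at depth 0
Step 2: declare a=31 at depth 0
Step 3: enter scope (depth=1)
Step 4: declare f=(read a)=31 at depth 1
Step 5: enter scope (depth=2)
Step 6: enter scope (depth=3)
Step 7: declare f=32 at depth 3
Visible at query point: a=31 f=32

Answer: a=31 f=32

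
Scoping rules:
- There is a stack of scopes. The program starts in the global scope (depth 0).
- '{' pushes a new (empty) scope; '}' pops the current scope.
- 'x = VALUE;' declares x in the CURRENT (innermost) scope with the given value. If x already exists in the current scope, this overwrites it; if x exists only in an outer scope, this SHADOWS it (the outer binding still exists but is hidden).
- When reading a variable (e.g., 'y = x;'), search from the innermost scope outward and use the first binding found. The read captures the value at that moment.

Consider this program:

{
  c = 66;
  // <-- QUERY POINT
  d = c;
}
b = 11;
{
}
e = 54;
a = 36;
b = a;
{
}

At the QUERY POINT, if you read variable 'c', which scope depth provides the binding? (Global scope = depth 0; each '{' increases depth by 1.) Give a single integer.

Step 1: enter scope (depth=1)
Step 2: declare c=66 at depth 1
Visible at query point: c=66

Answer: 1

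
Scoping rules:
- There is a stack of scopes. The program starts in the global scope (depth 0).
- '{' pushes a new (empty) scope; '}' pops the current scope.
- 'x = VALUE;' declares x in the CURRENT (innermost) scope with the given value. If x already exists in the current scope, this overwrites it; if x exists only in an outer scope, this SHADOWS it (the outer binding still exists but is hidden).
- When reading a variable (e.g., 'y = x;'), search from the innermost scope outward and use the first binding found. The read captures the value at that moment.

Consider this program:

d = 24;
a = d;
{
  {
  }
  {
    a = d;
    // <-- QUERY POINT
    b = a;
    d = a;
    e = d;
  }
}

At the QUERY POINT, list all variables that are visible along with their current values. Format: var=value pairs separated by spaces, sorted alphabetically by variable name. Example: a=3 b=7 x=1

Step 1: declare d=24 at depth 0
Step 2: declare a=(read d)=24 at depth 0
Step 3: enter scope (depth=1)
Step 4: enter scope (depth=2)
Step 5: exit scope (depth=1)
Step 6: enter scope (depth=2)
Step 7: declare a=(read d)=24 at depth 2
Visible at query point: a=24 d=24

Answer: a=24 d=24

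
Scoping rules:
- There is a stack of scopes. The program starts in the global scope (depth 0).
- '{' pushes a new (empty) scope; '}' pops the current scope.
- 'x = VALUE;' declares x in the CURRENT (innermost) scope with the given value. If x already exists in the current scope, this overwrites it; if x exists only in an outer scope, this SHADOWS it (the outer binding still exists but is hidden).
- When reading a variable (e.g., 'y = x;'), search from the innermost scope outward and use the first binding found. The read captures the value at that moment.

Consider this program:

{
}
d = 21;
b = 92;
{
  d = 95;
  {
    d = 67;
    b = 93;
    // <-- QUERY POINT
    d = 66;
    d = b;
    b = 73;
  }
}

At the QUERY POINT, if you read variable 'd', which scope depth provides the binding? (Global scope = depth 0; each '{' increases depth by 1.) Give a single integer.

Step 1: enter scope (depth=1)
Step 2: exit scope (depth=0)
Step 3: declare d=21 at depth 0
Step 4: declare b=92 at depth 0
Step 5: enter scope (depth=1)
Step 6: declare d=95 at depth 1
Step 7: enter scope (depth=2)
Step 8: declare d=67 at depth 2
Step 9: declare b=93 at depth 2
Visible at query point: b=93 d=67

Answer: 2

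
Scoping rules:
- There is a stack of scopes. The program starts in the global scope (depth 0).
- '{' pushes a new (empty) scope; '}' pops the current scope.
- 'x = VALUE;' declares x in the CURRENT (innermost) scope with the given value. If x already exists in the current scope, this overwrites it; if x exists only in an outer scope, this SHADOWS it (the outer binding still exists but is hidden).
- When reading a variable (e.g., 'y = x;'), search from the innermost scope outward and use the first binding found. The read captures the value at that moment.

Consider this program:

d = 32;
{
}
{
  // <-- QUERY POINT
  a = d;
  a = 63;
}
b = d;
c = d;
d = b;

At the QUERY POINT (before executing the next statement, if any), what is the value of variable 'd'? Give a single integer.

Answer: 32

Derivation:
Step 1: declare d=32 at depth 0
Step 2: enter scope (depth=1)
Step 3: exit scope (depth=0)
Step 4: enter scope (depth=1)
Visible at query point: d=32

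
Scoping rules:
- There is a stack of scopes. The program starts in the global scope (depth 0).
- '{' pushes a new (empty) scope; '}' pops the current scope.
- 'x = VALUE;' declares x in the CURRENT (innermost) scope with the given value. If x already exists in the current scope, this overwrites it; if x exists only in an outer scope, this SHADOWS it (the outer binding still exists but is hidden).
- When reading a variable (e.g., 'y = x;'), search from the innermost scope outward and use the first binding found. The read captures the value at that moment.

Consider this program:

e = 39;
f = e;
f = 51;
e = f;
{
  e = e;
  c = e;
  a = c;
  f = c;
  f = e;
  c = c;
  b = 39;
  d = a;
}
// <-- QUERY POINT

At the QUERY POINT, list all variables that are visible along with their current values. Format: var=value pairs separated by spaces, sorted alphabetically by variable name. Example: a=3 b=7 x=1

Step 1: declare e=39 at depth 0
Step 2: declare f=(read e)=39 at depth 0
Step 3: declare f=51 at depth 0
Step 4: declare e=(read f)=51 at depth 0
Step 5: enter scope (depth=1)
Step 6: declare e=(read e)=51 at depth 1
Step 7: declare c=(read e)=51 at depth 1
Step 8: declare a=(read c)=51 at depth 1
Step 9: declare f=(read c)=51 at depth 1
Step 10: declare f=(read e)=51 at depth 1
Step 11: declare c=(read c)=51 at depth 1
Step 12: declare b=39 at depth 1
Step 13: declare d=(read a)=51 at depth 1
Step 14: exit scope (depth=0)
Visible at query point: e=51 f=51

Answer: e=51 f=51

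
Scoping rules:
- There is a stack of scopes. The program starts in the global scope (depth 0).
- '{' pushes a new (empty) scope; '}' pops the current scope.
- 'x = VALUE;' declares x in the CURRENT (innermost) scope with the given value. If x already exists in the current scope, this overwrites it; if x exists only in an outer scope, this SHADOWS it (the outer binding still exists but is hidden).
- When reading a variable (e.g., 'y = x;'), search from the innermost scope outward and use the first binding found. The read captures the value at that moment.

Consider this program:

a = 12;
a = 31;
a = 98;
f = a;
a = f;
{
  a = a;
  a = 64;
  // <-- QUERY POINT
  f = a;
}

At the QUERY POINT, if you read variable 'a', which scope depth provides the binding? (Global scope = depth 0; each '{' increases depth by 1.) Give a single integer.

Step 1: declare a=12 at depth 0
Step 2: declare a=31 at depth 0
Step 3: declare a=98 at depth 0
Step 4: declare f=(read a)=98 at depth 0
Step 5: declare a=(read f)=98 at depth 0
Step 6: enter scope (depth=1)
Step 7: declare a=(read a)=98 at depth 1
Step 8: declare a=64 at depth 1
Visible at query point: a=64 f=98

Answer: 1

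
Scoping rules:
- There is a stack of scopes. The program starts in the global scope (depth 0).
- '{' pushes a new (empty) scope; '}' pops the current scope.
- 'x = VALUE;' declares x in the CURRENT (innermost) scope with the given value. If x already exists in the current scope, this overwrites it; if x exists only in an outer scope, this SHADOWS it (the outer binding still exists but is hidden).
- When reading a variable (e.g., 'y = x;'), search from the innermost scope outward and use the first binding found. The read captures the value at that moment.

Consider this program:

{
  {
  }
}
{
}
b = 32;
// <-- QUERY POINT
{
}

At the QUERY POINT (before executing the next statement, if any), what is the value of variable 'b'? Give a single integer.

Step 1: enter scope (depth=1)
Step 2: enter scope (depth=2)
Step 3: exit scope (depth=1)
Step 4: exit scope (depth=0)
Step 5: enter scope (depth=1)
Step 6: exit scope (depth=0)
Step 7: declare b=32 at depth 0
Visible at query point: b=32

Answer: 32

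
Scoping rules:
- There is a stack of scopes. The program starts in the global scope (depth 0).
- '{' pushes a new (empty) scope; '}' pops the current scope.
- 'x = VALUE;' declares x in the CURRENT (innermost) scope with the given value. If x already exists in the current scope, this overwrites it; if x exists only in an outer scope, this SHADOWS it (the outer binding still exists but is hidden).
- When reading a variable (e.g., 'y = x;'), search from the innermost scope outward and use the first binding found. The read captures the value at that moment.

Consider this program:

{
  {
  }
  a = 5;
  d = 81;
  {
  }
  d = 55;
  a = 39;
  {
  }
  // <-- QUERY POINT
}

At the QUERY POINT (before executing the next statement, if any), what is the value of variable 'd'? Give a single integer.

Step 1: enter scope (depth=1)
Step 2: enter scope (depth=2)
Step 3: exit scope (depth=1)
Step 4: declare a=5 at depth 1
Step 5: declare d=81 at depth 1
Step 6: enter scope (depth=2)
Step 7: exit scope (depth=1)
Step 8: declare d=55 at depth 1
Step 9: declare a=39 at depth 1
Step 10: enter scope (depth=2)
Step 11: exit scope (depth=1)
Visible at query point: a=39 d=55

Answer: 55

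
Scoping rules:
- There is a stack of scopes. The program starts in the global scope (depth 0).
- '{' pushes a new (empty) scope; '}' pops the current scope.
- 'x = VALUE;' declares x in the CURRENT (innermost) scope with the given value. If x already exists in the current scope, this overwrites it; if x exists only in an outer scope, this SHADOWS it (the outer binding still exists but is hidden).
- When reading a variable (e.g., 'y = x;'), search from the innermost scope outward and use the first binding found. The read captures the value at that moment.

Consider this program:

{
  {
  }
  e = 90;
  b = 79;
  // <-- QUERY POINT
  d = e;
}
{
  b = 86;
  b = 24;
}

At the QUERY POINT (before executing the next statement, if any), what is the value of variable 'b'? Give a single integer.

Step 1: enter scope (depth=1)
Step 2: enter scope (depth=2)
Step 3: exit scope (depth=1)
Step 4: declare e=90 at depth 1
Step 5: declare b=79 at depth 1
Visible at query point: b=79 e=90

Answer: 79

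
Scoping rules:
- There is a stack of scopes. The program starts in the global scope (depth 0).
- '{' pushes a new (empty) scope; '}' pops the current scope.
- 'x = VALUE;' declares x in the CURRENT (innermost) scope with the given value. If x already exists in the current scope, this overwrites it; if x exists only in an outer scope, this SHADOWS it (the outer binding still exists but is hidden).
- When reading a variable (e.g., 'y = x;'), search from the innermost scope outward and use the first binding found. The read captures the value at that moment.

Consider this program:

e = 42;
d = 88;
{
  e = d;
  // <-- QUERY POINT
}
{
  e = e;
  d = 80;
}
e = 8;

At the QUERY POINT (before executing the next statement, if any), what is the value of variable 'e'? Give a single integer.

Answer: 88

Derivation:
Step 1: declare e=42 at depth 0
Step 2: declare d=88 at depth 0
Step 3: enter scope (depth=1)
Step 4: declare e=(read d)=88 at depth 1
Visible at query point: d=88 e=88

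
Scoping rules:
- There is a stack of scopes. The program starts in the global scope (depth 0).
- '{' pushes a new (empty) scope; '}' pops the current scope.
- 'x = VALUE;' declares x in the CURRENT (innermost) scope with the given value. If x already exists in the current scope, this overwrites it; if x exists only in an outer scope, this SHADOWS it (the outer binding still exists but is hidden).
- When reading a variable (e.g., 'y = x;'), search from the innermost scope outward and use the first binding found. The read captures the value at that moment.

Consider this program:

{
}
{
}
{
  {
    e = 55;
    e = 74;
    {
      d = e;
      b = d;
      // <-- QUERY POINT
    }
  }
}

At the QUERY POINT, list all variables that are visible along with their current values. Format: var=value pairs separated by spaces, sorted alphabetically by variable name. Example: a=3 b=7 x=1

Step 1: enter scope (depth=1)
Step 2: exit scope (depth=0)
Step 3: enter scope (depth=1)
Step 4: exit scope (depth=0)
Step 5: enter scope (depth=1)
Step 6: enter scope (depth=2)
Step 7: declare e=55 at depth 2
Step 8: declare e=74 at depth 2
Step 9: enter scope (depth=3)
Step 10: declare d=(read e)=74 at depth 3
Step 11: declare b=(read d)=74 at depth 3
Visible at query point: b=74 d=74 e=74

Answer: b=74 d=74 e=74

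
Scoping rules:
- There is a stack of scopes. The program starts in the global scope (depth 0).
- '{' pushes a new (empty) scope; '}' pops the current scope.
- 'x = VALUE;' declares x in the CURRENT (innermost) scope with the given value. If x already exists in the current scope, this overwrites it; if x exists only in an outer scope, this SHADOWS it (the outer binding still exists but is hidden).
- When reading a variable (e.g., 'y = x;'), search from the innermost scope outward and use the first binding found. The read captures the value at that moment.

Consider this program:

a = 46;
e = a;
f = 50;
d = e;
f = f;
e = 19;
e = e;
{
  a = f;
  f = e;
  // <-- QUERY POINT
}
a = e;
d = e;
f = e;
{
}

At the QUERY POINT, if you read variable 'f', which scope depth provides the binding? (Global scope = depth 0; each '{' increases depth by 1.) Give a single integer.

Step 1: declare a=46 at depth 0
Step 2: declare e=(read a)=46 at depth 0
Step 3: declare f=50 at depth 0
Step 4: declare d=(read e)=46 at depth 0
Step 5: declare f=(read f)=50 at depth 0
Step 6: declare e=19 at depth 0
Step 7: declare e=(read e)=19 at depth 0
Step 8: enter scope (depth=1)
Step 9: declare a=(read f)=50 at depth 1
Step 10: declare f=(read e)=19 at depth 1
Visible at query point: a=50 d=46 e=19 f=19

Answer: 1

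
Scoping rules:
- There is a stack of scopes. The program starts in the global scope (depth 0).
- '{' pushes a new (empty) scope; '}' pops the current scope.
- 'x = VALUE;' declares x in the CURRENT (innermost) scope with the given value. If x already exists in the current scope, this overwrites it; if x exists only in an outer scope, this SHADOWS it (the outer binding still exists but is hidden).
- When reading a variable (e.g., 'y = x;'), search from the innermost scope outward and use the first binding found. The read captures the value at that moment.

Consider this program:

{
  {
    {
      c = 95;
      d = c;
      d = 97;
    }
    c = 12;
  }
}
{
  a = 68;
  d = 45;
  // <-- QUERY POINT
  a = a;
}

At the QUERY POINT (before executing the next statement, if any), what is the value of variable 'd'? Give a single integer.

Step 1: enter scope (depth=1)
Step 2: enter scope (depth=2)
Step 3: enter scope (depth=3)
Step 4: declare c=95 at depth 3
Step 5: declare d=(read c)=95 at depth 3
Step 6: declare d=97 at depth 3
Step 7: exit scope (depth=2)
Step 8: declare c=12 at depth 2
Step 9: exit scope (depth=1)
Step 10: exit scope (depth=0)
Step 11: enter scope (depth=1)
Step 12: declare a=68 at depth 1
Step 13: declare d=45 at depth 1
Visible at query point: a=68 d=45

Answer: 45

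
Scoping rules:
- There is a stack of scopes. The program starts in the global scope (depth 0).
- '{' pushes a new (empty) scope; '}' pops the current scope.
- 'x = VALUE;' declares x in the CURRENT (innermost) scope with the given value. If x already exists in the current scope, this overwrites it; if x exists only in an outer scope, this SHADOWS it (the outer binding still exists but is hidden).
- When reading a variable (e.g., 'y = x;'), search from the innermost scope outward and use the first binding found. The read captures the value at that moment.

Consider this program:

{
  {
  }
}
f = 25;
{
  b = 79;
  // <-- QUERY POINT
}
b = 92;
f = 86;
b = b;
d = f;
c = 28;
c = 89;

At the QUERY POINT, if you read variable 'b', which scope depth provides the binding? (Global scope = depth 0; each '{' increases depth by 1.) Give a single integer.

Answer: 1

Derivation:
Step 1: enter scope (depth=1)
Step 2: enter scope (depth=2)
Step 3: exit scope (depth=1)
Step 4: exit scope (depth=0)
Step 5: declare f=25 at depth 0
Step 6: enter scope (depth=1)
Step 7: declare b=79 at depth 1
Visible at query point: b=79 f=25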